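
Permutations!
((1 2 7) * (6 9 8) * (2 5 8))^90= (1 7 2 9 6 8 5)= [0, 7, 9, 3, 4, 1, 8, 2, 5, 6]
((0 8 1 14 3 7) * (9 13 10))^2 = (0 1 3)(7 8 14)(9 10 13) = [1, 3, 2, 0, 4, 5, 6, 8, 14, 10, 13, 11, 12, 9, 7]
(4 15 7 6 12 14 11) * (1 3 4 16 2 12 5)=(1 3 4 15 7 6 5)(2 12 14 11 16)=[0, 3, 12, 4, 15, 1, 5, 6, 8, 9, 10, 16, 14, 13, 11, 7, 2]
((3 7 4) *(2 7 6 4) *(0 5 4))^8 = (7)(0 3 5 6 4) = [3, 1, 2, 5, 0, 6, 4, 7]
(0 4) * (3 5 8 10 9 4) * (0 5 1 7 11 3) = (1 7 11 3)(4 5 8 10 9) = [0, 7, 2, 1, 5, 8, 6, 11, 10, 4, 9, 3]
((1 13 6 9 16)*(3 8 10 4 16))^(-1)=[0, 16, 2, 9, 10, 5, 13, 7, 3, 6, 8, 11, 12, 1, 14, 15, 4]=(1 16 4 10 8 3 9 6 13)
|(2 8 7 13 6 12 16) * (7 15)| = |(2 8 15 7 13 6 12 16)| = 8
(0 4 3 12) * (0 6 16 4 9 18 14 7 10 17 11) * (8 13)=[9, 1, 2, 12, 3, 5, 16, 10, 13, 18, 17, 0, 6, 8, 7, 15, 4, 11, 14]=(0 9 18 14 7 10 17 11)(3 12 6 16 4)(8 13)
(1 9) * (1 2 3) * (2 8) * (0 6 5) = (0 6 5)(1 9 8 2 3) = [6, 9, 3, 1, 4, 0, 5, 7, 2, 8]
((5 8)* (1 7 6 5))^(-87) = (1 5 7 8 6) = [0, 5, 2, 3, 4, 7, 1, 8, 6]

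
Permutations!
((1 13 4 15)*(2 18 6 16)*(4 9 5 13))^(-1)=(1 15 4)(2 16 6 18)(5 9 13)=[0, 15, 16, 3, 1, 9, 18, 7, 8, 13, 10, 11, 12, 5, 14, 4, 6, 17, 2]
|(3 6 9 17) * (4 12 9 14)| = 7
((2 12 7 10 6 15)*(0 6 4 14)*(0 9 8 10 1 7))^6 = [6, 1, 12, 3, 14, 5, 15, 7, 10, 8, 4, 11, 0, 13, 9, 2] = (0 6 15 2 12)(4 14 9 8 10)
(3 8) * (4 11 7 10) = [0, 1, 2, 8, 11, 5, 6, 10, 3, 9, 4, 7] = (3 8)(4 11 7 10)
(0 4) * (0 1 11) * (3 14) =[4, 11, 2, 14, 1, 5, 6, 7, 8, 9, 10, 0, 12, 13, 3] =(0 4 1 11)(3 14)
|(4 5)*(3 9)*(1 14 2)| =|(1 14 2)(3 9)(4 5)| =6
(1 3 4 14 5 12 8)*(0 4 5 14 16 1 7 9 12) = (0 4 16 1 3 5)(7 9 12 8) = [4, 3, 2, 5, 16, 0, 6, 9, 7, 12, 10, 11, 8, 13, 14, 15, 1]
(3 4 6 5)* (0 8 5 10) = (0 8 5 3 4 6 10) = [8, 1, 2, 4, 6, 3, 10, 7, 5, 9, 0]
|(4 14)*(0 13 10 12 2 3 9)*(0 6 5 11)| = 10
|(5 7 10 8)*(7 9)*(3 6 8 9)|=12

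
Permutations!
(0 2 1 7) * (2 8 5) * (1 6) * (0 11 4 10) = (0 8 5 2 6 1 7 11 4 10) = [8, 7, 6, 3, 10, 2, 1, 11, 5, 9, 0, 4]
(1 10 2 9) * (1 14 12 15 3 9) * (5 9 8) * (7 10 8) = (1 8 5 9 14 12 15 3 7 10 2) = [0, 8, 1, 7, 4, 9, 6, 10, 5, 14, 2, 11, 15, 13, 12, 3]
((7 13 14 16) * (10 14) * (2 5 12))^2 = (2 12 5)(7 10 16 13 14) = [0, 1, 12, 3, 4, 2, 6, 10, 8, 9, 16, 11, 5, 14, 7, 15, 13]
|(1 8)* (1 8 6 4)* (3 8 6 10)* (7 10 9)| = 8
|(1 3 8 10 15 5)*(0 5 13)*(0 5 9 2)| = |(0 9 2)(1 3 8 10 15 13 5)| = 21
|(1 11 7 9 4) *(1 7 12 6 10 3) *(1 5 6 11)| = |(3 5 6 10)(4 7 9)(11 12)| = 12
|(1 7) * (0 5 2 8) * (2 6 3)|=|(0 5 6 3 2 8)(1 7)|=6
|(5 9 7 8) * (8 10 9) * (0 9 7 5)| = |(0 9 5 8)(7 10)| = 4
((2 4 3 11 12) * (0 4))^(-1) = (0 2 12 11 3 4) = [2, 1, 12, 4, 0, 5, 6, 7, 8, 9, 10, 3, 11]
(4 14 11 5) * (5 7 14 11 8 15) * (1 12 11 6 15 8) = [0, 12, 2, 3, 6, 4, 15, 14, 8, 9, 10, 7, 11, 13, 1, 5] = (1 12 11 7 14)(4 6 15 5)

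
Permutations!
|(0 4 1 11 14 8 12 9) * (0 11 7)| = |(0 4 1 7)(8 12 9 11 14)| = 20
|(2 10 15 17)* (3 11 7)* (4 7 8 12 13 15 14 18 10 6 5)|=|(2 6 5 4 7 3 11 8 12 13 15 17)(10 14 18)|=12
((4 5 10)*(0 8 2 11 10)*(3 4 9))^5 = [9, 1, 4, 2, 11, 10, 6, 7, 3, 8, 0, 5] = (0 9 8 3 2 4 11 5 10)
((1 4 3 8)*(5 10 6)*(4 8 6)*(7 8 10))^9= [0, 10, 2, 6, 3, 7, 5, 8, 1, 9, 4]= (1 10 4 3 6 5 7 8)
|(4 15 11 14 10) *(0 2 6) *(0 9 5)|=|(0 2 6 9 5)(4 15 11 14 10)|=5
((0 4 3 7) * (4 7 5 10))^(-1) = (0 7)(3 4 10 5) = [7, 1, 2, 4, 10, 3, 6, 0, 8, 9, 5]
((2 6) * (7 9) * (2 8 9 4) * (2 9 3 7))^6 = (2 9 4 7 3 8 6) = [0, 1, 9, 8, 7, 5, 2, 3, 6, 4]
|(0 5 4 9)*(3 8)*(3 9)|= |(0 5 4 3 8 9)|= 6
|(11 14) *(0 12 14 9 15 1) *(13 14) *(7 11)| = 9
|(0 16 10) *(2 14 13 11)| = |(0 16 10)(2 14 13 11)| = 12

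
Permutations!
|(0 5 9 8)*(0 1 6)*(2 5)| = |(0 2 5 9 8 1 6)| = 7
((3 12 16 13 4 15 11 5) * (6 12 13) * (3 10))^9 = [0, 1, 2, 4, 11, 3, 6, 7, 8, 9, 13, 10, 12, 15, 14, 5, 16] = (16)(3 4 11 10 13 15 5)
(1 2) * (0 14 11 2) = (0 14 11 2 1) = [14, 0, 1, 3, 4, 5, 6, 7, 8, 9, 10, 2, 12, 13, 11]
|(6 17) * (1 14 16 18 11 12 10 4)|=|(1 14 16 18 11 12 10 4)(6 17)|=8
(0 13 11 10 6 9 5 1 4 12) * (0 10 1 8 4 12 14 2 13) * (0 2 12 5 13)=(0 2)(1 5 8 4 14 12 10 6 9 13 11)=[2, 5, 0, 3, 14, 8, 9, 7, 4, 13, 6, 1, 10, 11, 12]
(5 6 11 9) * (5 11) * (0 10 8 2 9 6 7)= (0 10 8 2 9 11 6 5 7)= [10, 1, 9, 3, 4, 7, 5, 0, 2, 11, 8, 6]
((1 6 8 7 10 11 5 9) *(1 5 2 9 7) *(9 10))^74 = (1 8 6)(2 11 10)(5 9 7) = [0, 8, 11, 3, 4, 9, 1, 5, 6, 7, 2, 10]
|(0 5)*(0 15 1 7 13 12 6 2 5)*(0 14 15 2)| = 8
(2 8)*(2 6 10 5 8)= [0, 1, 2, 3, 4, 8, 10, 7, 6, 9, 5]= (5 8 6 10)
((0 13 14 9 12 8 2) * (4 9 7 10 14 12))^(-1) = (0 2 8 12 13)(4 9)(7 14 10) = [2, 1, 8, 3, 9, 5, 6, 14, 12, 4, 7, 11, 13, 0, 10]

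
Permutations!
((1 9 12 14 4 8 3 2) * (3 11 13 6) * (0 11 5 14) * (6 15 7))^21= [12, 2, 3, 6, 8, 14, 7, 15, 5, 1, 10, 0, 9, 11, 4, 13]= (0 12 9 1 2 3 6 7 15 13 11)(4 8 5 14)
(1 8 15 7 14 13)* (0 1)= (0 1 8 15 7 14 13)= [1, 8, 2, 3, 4, 5, 6, 14, 15, 9, 10, 11, 12, 0, 13, 7]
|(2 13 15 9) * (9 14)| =5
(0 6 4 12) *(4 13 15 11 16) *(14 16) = [6, 1, 2, 3, 12, 5, 13, 7, 8, 9, 10, 14, 0, 15, 16, 11, 4] = (0 6 13 15 11 14 16 4 12)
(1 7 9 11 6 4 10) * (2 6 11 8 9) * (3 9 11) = (1 7 2 6 4 10)(3 9 8 11) = [0, 7, 6, 9, 10, 5, 4, 2, 11, 8, 1, 3]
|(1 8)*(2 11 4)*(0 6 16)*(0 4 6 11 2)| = 10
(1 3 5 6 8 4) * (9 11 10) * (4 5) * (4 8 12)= (1 3 8 5 6 12 4)(9 11 10)= [0, 3, 2, 8, 1, 6, 12, 7, 5, 11, 9, 10, 4]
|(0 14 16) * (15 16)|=|(0 14 15 16)|=4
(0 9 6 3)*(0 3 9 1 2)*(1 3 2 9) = (0 3 2)(1 9 6) = [3, 9, 0, 2, 4, 5, 1, 7, 8, 6]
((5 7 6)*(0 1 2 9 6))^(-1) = (0 7 5 6 9 2 1) = [7, 0, 1, 3, 4, 6, 9, 5, 8, 2]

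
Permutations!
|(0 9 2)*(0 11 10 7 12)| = |(0 9 2 11 10 7 12)| = 7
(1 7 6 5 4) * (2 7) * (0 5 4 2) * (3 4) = (0 5 2 7 6 3 4 1) = [5, 0, 7, 4, 1, 2, 3, 6]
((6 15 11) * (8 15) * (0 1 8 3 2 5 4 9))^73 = (0 2 15 9 3 8 4 6 1 5 11) = [2, 5, 15, 8, 6, 11, 1, 7, 4, 3, 10, 0, 12, 13, 14, 9]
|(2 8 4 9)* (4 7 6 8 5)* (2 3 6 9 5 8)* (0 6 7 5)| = |(0 6 2 8 5 4)(3 7 9)| = 6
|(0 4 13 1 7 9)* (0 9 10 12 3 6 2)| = 10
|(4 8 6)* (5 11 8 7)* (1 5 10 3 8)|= 6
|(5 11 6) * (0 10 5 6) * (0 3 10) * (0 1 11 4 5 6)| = |(0 1 11 3 10 6)(4 5)| = 6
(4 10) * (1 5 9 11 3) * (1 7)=(1 5 9 11 3 7)(4 10)=[0, 5, 2, 7, 10, 9, 6, 1, 8, 11, 4, 3]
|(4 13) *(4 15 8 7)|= 5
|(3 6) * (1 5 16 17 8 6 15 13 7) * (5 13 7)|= 10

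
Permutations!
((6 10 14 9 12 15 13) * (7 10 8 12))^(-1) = (6 13 15 12 8)(7 9 14 10) = [0, 1, 2, 3, 4, 5, 13, 9, 6, 14, 7, 11, 8, 15, 10, 12]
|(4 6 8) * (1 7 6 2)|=|(1 7 6 8 4 2)|=6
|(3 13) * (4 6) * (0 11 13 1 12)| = 6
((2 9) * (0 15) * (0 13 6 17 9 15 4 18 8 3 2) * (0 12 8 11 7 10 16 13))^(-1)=(0 15 2 3 8 12 9 17 6 13 16 10 7 11 18 4)=[15, 1, 3, 8, 0, 5, 13, 11, 12, 17, 7, 18, 9, 16, 14, 2, 10, 6, 4]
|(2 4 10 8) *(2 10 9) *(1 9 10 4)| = |(1 9 2)(4 10 8)| = 3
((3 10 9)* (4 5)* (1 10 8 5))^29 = (1 10 9 3 8 5 4) = [0, 10, 2, 8, 1, 4, 6, 7, 5, 3, 9]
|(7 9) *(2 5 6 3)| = 4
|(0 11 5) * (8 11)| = |(0 8 11 5)| = 4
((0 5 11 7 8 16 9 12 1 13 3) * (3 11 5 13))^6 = (0 9 11 1 8)(3 16 13 12 7) = [9, 8, 2, 16, 4, 5, 6, 3, 0, 11, 10, 1, 7, 12, 14, 15, 13]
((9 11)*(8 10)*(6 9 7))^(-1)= [0, 1, 2, 3, 4, 5, 7, 11, 10, 6, 8, 9]= (6 7 11 9)(8 10)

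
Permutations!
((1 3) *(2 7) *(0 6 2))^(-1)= (0 7 2 6)(1 3)= [7, 3, 6, 1, 4, 5, 0, 2]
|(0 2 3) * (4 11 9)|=|(0 2 3)(4 11 9)|=3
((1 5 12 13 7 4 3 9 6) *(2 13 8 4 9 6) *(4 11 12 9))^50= [0, 7, 6, 2, 9, 4, 13, 5, 12, 3, 10, 8, 11, 1]= (1 7 5 4 9 3 2 6 13)(8 12 11)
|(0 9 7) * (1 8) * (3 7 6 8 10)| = |(0 9 6 8 1 10 3 7)| = 8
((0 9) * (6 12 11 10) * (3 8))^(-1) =(0 9)(3 8)(6 10 11 12) =[9, 1, 2, 8, 4, 5, 10, 7, 3, 0, 11, 12, 6]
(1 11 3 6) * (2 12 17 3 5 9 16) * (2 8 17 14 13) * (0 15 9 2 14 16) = [15, 11, 12, 6, 4, 2, 1, 7, 17, 0, 10, 5, 16, 14, 13, 9, 8, 3] = (0 15 9)(1 11 5 2 12 16 8 17 3 6)(13 14)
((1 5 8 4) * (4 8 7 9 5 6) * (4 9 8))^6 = (1 4 8 7 5 9 6) = [0, 4, 2, 3, 8, 9, 1, 5, 7, 6]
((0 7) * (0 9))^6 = (9) = [0, 1, 2, 3, 4, 5, 6, 7, 8, 9]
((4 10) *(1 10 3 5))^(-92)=(1 3 10 5 4)=[0, 3, 2, 10, 1, 4, 6, 7, 8, 9, 5]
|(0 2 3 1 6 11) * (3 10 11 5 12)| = |(0 2 10 11)(1 6 5 12 3)| = 20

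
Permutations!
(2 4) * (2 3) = (2 4 3) = [0, 1, 4, 2, 3]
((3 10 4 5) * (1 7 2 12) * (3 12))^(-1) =[0, 12, 7, 2, 10, 4, 6, 1, 8, 9, 3, 11, 5] =(1 12 5 4 10 3 2 7)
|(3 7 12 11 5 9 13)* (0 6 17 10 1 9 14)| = |(0 6 17 10 1 9 13 3 7 12 11 5 14)| = 13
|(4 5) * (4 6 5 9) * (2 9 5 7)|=|(2 9 4 5 6 7)|=6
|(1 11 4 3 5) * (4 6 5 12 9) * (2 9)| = 20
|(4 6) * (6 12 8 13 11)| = |(4 12 8 13 11 6)| = 6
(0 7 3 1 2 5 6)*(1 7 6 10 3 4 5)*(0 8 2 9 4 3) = [6, 9, 1, 7, 5, 10, 8, 3, 2, 4, 0] = (0 6 8 2 1 9 4 5 10)(3 7)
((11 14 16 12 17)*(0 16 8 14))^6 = (0 16 12 17 11) = [16, 1, 2, 3, 4, 5, 6, 7, 8, 9, 10, 0, 17, 13, 14, 15, 12, 11]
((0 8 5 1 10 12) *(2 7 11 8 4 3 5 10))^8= (0 8 2 3 12 11 1 4 10 7 5)= [8, 4, 3, 12, 10, 0, 6, 5, 2, 9, 7, 1, 11]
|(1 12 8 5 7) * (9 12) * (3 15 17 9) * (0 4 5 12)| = |(0 4 5 7 1 3 15 17 9)(8 12)| = 18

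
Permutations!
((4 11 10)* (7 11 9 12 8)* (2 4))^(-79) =[0, 1, 4, 3, 9, 5, 6, 11, 7, 12, 2, 10, 8] =(2 4 9 12 8 7 11 10)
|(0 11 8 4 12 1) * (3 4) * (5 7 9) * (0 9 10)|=11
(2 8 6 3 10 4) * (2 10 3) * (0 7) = (0 7)(2 8 6)(4 10) = [7, 1, 8, 3, 10, 5, 2, 0, 6, 9, 4]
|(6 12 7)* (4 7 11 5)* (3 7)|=|(3 7 6 12 11 5 4)|=7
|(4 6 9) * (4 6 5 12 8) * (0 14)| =4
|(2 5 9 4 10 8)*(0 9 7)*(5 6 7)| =|(0 9 4 10 8 2 6 7)| =8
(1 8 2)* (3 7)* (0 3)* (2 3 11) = [11, 8, 1, 7, 4, 5, 6, 0, 3, 9, 10, 2] = (0 11 2 1 8 3 7)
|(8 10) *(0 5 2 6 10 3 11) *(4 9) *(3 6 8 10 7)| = |(0 5 2 8 6 7 3 11)(4 9)| = 8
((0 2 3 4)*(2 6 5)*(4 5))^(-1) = (0 4 6)(2 5 3) = [4, 1, 5, 2, 6, 3, 0]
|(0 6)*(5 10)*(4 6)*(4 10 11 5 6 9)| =6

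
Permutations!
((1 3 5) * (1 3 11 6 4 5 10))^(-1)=(1 10 3 5 4 6 11)=[0, 10, 2, 5, 6, 4, 11, 7, 8, 9, 3, 1]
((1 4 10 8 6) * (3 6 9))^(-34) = (1 4 10 8 9 3 6) = [0, 4, 2, 6, 10, 5, 1, 7, 9, 3, 8]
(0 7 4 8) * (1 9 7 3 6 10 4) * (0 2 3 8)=(0 8 2 3 6 10 4)(1 9 7)=[8, 9, 3, 6, 0, 5, 10, 1, 2, 7, 4]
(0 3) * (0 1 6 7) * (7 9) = (0 3 1 6 9 7) = [3, 6, 2, 1, 4, 5, 9, 0, 8, 7]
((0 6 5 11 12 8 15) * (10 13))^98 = (15) = [0, 1, 2, 3, 4, 5, 6, 7, 8, 9, 10, 11, 12, 13, 14, 15]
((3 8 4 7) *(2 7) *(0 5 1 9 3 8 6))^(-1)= (0 6 3 9 1 5)(2 4 8 7)= [6, 5, 4, 9, 8, 0, 3, 2, 7, 1]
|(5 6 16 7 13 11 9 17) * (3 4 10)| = 24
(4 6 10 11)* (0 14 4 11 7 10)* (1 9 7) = [14, 9, 2, 3, 6, 5, 0, 10, 8, 7, 1, 11, 12, 13, 4] = (0 14 4 6)(1 9 7 10)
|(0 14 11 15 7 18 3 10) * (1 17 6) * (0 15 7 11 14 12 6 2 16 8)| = |(0 12 6 1 17 2 16 8)(3 10 15 11 7 18)| = 24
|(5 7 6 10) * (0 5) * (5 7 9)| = 4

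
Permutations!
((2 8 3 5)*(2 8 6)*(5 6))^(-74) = (2 5 8 3 6) = [0, 1, 5, 6, 4, 8, 2, 7, 3]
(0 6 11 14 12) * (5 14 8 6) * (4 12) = (0 5 14 4 12)(6 11 8) = [5, 1, 2, 3, 12, 14, 11, 7, 6, 9, 10, 8, 0, 13, 4]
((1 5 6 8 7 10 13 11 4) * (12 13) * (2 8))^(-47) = [0, 13, 1, 3, 12, 11, 4, 6, 5, 9, 2, 10, 8, 7] = (1 13 7 6 4 12 8 5 11 10 2)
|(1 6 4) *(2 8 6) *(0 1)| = |(0 1 2 8 6 4)| = 6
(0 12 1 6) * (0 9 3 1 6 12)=(1 12 6 9 3)=[0, 12, 2, 1, 4, 5, 9, 7, 8, 3, 10, 11, 6]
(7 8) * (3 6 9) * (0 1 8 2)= (0 1 8 7 2)(3 6 9)= [1, 8, 0, 6, 4, 5, 9, 2, 7, 3]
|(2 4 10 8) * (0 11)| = |(0 11)(2 4 10 8)| = 4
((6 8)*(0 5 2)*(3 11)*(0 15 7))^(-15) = (15)(3 11)(6 8) = [0, 1, 2, 11, 4, 5, 8, 7, 6, 9, 10, 3, 12, 13, 14, 15]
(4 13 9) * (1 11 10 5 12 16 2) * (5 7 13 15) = (1 11 10 7 13 9 4 15 5 12 16 2) = [0, 11, 1, 3, 15, 12, 6, 13, 8, 4, 7, 10, 16, 9, 14, 5, 2]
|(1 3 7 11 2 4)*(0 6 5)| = |(0 6 5)(1 3 7 11 2 4)| = 6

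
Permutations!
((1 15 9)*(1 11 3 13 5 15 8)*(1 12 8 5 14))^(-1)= (1 14 13 3 11 9 15 5)(8 12)= [0, 14, 2, 11, 4, 1, 6, 7, 12, 15, 10, 9, 8, 3, 13, 5]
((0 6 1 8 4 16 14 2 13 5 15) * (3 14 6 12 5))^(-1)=(0 15 5 12)(1 6 16 4 8)(2 14 3 13)=[15, 6, 14, 13, 8, 12, 16, 7, 1, 9, 10, 11, 0, 2, 3, 5, 4]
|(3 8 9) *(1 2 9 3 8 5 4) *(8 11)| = |(1 2 9 11 8 3 5 4)| = 8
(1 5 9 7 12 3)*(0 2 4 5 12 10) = [2, 12, 4, 1, 5, 9, 6, 10, 8, 7, 0, 11, 3] = (0 2 4 5 9 7 10)(1 12 3)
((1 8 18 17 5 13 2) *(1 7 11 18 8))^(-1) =(2 13 5 17 18 11 7) =[0, 1, 13, 3, 4, 17, 6, 2, 8, 9, 10, 7, 12, 5, 14, 15, 16, 18, 11]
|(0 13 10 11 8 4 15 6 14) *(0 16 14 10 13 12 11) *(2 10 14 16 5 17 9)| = |(0 12 11 8 4 15 6 14 5 17 9 2 10)| = 13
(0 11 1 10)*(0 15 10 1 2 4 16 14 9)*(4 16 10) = (0 11 2 16 14 9)(4 10 15) = [11, 1, 16, 3, 10, 5, 6, 7, 8, 0, 15, 2, 12, 13, 9, 4, 14]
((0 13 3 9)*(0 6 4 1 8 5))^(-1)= (0 5 8 1 4 6 9 3 13)= [5, 4, 2, 13, 6, 8, 9, 7, 1, 3, 10, 11, 12, 0]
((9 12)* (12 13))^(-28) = [0, 1, 2, 3, 4, 5, 6, 7, 8, 12, 10, 11, 13, 9] = (9 12 13)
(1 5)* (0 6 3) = [6, 5, 2, 0, 4, 1, 3] = (0 6 3)(1 5)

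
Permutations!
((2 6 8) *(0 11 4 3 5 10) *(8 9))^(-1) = (0 10 5 3 4 11)(2 8 9 6) = [10, 1, 8, 4, 11, 3, 2, 7, 9, 6, 5, 0]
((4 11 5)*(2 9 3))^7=[0, 1, 9, 2, 11, 4, 6, 7, 8, 3, 10, 5]=(2 9 3)(4 11 5)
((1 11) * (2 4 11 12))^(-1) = (1 11 4 2 12) = [0, 11, 12, 3, 2, 5, 6, 7, 8, 9, 10, 4, 1]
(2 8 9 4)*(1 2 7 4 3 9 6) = [0, 2, 8, 9, 7, 5, 1, 4, 6, 3] = (1 2 8 6)(3 9)(4 7)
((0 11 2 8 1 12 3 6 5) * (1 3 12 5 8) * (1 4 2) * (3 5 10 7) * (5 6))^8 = (12)(0 11 1 10 7 3 5) = [11, 10, 2, 5, 4, 0, 6, 3, 8, 9, 7, 1, 12]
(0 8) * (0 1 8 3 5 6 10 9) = (0 3 5 6 10 9)(1 8) = [3, 8, 2, 5, 4, 6, 10, 7, 1, 0, 9]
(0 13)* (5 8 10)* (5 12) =(0 13)(5 8 10 12) =[13, 1, 2, 3, 4, 8, 6, 7, 10, 9, 12, 11, 5, 0]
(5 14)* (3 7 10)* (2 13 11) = (2 13 11)(3 7 10)(5 14) = [0, 1, 13, 7, 4, 14, 6, 10, 8, 9, 3, 2, 12, 11, 5]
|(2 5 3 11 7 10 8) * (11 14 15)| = 9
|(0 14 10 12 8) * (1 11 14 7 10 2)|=20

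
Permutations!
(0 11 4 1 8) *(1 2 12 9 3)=(0 11 4 2 12 9 3 1 8)=[11, 8, 12, 1, 2, 5, 6, 7, 0, 3, 10, 4, 9]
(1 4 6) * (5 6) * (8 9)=(1 4 5 6)(8 9)=[0, 4, 2, 3, 5, 6, 1, 7, 9, 8]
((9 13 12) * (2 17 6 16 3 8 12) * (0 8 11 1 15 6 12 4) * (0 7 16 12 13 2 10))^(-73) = [1, 13, 7, 2, 6, 5, 0, 12, 15, 4, 11, 17, 8, 3, 14, 10, 9, 16] = (0 1 13 3 2 7 12 8 15 10 11 17 16 9 4 6)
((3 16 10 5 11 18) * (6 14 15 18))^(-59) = (3 11 18 5 15 10 14 16 6) = [0, 1, 2, 11, 4, 15, 3, 7, 8, 9, 14, 18, 12, 13, 16, 10, 6, 17, 5]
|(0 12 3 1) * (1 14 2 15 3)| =12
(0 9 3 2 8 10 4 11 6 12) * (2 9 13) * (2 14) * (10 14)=(0 13 10 4 11 6 12)(2 8 14)(3 9)=[13, 1, 8, 9, 11, 5, 12, 7, 14, 3, 4, 6, 0, 10, 2]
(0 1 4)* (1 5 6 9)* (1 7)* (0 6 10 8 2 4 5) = (1 5 10 8 2 4 6 9 7) = [0, 5, 4, 3, 6, 10, 9, 1, 2, 7, 8]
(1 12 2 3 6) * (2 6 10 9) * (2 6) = (1 12 2 3 10 9 6) = [0, 12, 3, 10, 4, 5, 1, 7, 8, 6, 9, 11, 2]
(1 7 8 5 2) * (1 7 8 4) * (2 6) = [0, 8, 7, 3, 1, 6, 2, 4, 5] = (1 8 5 6 2 7 4)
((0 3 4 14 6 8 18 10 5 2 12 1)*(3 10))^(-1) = (0 1 12 2 5 10)(3 18 8 6 14 4) = [1, 12, 5, 18, 3, 10, 14, 7, 6, 9, 0, 11, 2, 13, 4, 15, 16, 17, 8]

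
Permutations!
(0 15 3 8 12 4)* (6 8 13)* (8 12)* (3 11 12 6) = (0 15 11 12 4)(3 13) = [15, 1, 2, 13, 0, 5, 6, 7, 8, 9, 10, 12, 4, 3, 14, 11]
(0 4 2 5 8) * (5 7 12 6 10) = (0 4 2 7 12 6 10 5 8) = [4, 1, 7, 3, 2, 8, 10, 12, 0, 9, 5, 11, 6]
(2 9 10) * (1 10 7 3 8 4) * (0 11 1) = (0 11 1 10 2 9 7 3 8 4) = [11, 10, 9, 8, 0, 5, 6, 3, 4, 7, 2, 1]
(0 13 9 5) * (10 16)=(0 13 9 5)(10 16)=[13, 1, 2, 3, 4, 0, 6, 7, 8, 5, 16, 11, 12, 9, 14, 15, 10]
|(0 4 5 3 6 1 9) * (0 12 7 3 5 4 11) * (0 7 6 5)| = 20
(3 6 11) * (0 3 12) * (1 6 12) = (0 3 12)(1 6 11) = [3, 6, 2, 12, 4, 5, 11, 7, 8, 9, 10, 1, 0]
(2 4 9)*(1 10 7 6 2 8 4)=(1 10 7 6 2)(4 9 8)=[0, 10, 1, 3, 9, 5, 2, 6, 4, 8, 7]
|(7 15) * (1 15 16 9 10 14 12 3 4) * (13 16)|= 11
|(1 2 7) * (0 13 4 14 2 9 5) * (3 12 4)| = 11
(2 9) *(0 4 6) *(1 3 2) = [4, 3, 9, 2, 6, 5, 0, 7, 8, 1] = (0 4 6)(1 3 2 9)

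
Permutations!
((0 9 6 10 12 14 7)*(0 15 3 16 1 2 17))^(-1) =(0 17 2 1 16 3 15 7 14 12 10 6 9) =[17, 16, 1, 15, 4, 5, 9, 14, 8, 0, 6, 11, 10, 13, 12, 7, 3, 2]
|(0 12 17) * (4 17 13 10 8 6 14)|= |(0 12 13 10 8 6 14 4 17)|= 9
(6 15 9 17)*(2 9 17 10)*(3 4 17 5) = [0, 1, 9, 4, 17, 3, 15, 7, 8, 10, 2, 11, 12, 13, 14, 5, 16, 6] = (2 9 10)(3 4 17 6 15 5)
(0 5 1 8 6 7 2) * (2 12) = (0 5 1 8 6 7 12 2) = [5, 8, 0, 3, 4, 1, 7, 12, 6, 9, 10, 11, 2]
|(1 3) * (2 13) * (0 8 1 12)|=|(0 8 1 3 12)(2 13)|=10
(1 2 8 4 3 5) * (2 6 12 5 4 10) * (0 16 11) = (0 16 11)(1 6 12 5)(2 8 10)(3 4) = [16, 6, 8, 4, 3, 1, 12, 7, 10, 9, 2, 0, 5, 13, 14, 15, 11]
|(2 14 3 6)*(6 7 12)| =6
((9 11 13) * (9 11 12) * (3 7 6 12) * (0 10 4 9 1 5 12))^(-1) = (0 6 7 3 9 4 10)(1 12 5)(11 13) = [6, 12, 2, 9, 10, 1, 7, 3, 8, 4, 0, 13, 5, 11]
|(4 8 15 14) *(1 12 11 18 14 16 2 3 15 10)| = 8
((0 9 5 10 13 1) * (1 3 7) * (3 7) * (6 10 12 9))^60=(13)=[0, 1, 2, 3, 4, 5, 6, 7, 8, 9, 10, 11, 12, 13]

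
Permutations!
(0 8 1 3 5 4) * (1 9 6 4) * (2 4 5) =(0 8 9 6 5 1 3 2 4) =[8, 3, 4, 2, 0, 1, 5, 7, 9, 6]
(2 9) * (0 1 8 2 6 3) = (0 1 8 2 9 6 3) = [1, 8, 9, 0, 4, 5, 3, 7, 2, 6]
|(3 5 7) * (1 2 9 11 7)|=|(1 2 9 11 7 3 5)|=7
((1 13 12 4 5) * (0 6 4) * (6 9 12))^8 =(0 12 9)(1 4 13 5 6) =[12, 4, 2, 3, 13, 6, 1, 7, 8, 0, 10, 11, 9, 5]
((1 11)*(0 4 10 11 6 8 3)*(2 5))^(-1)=(0 3 8 6 1 11 10 4)(2 5)=[3, 11, 5, 8, 0, 2, 1, 7, 6, 9, 4, 10]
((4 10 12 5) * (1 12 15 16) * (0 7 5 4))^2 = (0 5 7)(1 4 15)(10 16 12) = [5, 4, 2, 3, 15, 7, 6, 0, 8, 9, 16, 11, 10, 13, 14, 1, 12]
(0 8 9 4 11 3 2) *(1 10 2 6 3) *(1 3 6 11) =(0 8 9 4 1 10 2)(3 11) =[8, 10, 0, 11, 1, 5, 6, 7, 9, 4, 2, 3]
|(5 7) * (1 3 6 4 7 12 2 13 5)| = |(1 3 6 4 7)(2 13 5 12)| = 20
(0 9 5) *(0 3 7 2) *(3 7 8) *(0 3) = (0 9 5 7 2 3 8) = [9, 1, 3, 8, 4, 7, 6, 2, 0, 5]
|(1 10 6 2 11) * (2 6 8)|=|(1 10 8 2 11)|=5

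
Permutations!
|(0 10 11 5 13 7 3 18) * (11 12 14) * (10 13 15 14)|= 20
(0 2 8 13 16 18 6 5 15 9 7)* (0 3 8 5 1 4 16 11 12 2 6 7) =(0 6 1 4 16 18 7 3 8 13 11 12 2 5 15 9) =[6, 4, 5, 8, 16, 15, 1, 3, 13, 0, 10, 12, 2, 11, 14, 9, 18, 17, 7]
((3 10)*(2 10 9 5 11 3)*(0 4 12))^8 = (0 12 4) = [12, 1, 2, 3, 0, 5, 6, 7, 8, 9, 10, 11, 4]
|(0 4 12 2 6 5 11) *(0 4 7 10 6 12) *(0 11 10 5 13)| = 6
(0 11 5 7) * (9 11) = (0 9 11 5 7) = [9, 1, 2, 3, 4, 7, 6, 0, 8, 11, 10, 5]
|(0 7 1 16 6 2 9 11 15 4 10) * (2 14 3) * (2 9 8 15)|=14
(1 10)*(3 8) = [0, 10, 2, 8, 4, 5, 6, 7, 3, 9, 1] = (1 10)(3 8)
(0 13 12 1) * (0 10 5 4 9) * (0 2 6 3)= (0 13 12 1 10 5 4 9 2 6 3)= [13, 10, 6, 0, 9, 4, 3, 7, 8, 2, 5, 11, 1, 12]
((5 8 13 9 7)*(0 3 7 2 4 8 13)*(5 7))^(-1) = (0 8 4 2 9 13 5 3) = [8, 1, 9, 0, 2, 3, 6, 7, 4, 13, 10, 11, 12, 5]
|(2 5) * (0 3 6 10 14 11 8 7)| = |(0 3 6 10 14 11 8 7)(2 5)| = 8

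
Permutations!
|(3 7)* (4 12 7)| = |(3 4 12 7)| = 4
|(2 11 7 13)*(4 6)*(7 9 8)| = |(2 11 9 8 7 13)(4 6)| = 6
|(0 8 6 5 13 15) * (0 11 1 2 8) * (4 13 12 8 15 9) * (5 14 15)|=9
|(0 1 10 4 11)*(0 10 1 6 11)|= |(0 6 11 10 4)|= 5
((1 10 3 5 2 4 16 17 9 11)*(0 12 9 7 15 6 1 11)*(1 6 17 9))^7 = (0 4 3 12 16 5 1 9 2 10)(7 15 17) = [4, 9, 10, 12, 3, 1, 6, 15, 8, 2, 0, 11, 16, 13, 14, 17, 5, 7]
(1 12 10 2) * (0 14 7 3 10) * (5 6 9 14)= (0 5 6 9 14 7 3 10 2 1 12)= [5, 12, 1, 10, 4, 6, 9, 3, 8, 14, 2, 11, 0, 13, 7]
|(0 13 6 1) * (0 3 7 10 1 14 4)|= 20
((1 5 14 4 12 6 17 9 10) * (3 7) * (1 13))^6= (1 17 14 10 12)(4 13 6 5 9)= [0, 17, 2, 3, 13, 9, 5, 7, 8, 4, 12, 11, 1, 6, 10, 15, 16, 14]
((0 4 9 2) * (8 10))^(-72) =(10) =[0, 1, 2, 3, 4, 5, 6, 7, 8, 9, 10]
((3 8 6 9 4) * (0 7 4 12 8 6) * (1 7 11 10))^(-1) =(0 8 12 9 6 3 4 7 1 10 11) =[8, 10, 2, 4, 7, 5, 3, 1, 12, 6, 11, 0, 9]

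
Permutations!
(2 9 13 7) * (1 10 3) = (1 10 3)(2 9 13 7) = [0, 10, 9, 1, 4, 5, 6, 2, 8, 13, 3, 11, 12, 7]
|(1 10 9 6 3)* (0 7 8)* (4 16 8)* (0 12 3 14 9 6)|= 12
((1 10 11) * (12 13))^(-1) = (1 11 10)(12 13) = [0, 11, 2, 3, 4, 5, 6, 7, 8, 9, 1, 10, 13, 12]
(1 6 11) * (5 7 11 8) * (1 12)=(1 6 8 5 7 11 12)=[0, 6, 2, 3, 4, 7, 8, 11, 5, 9, 10, 12, 1]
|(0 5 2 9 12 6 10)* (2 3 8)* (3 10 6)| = 15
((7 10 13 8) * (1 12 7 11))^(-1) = (1 11 8 13 10 7 12) = [0, 11, 2, 3, 4, 5, 6, 12, 13, 9, 7, 8, 1, 10]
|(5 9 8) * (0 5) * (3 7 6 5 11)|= 8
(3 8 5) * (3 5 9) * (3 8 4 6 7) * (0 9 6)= (0 9 8 6 7 3 4)= [9, 1, 2, 4, 0, 5, 7, 3, 6, 8]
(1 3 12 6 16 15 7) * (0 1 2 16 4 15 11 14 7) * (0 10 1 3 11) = (0 3 12 6 4 15 10 1 11 14 7 2 16) = [3, 11, 16, 12, 15, 5, 4, 2, 8, 9, 1, 14, 6, 13, 7, 10, 0]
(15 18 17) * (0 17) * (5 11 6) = (0 17 15 18)(5 11 6) = [17, 1, 2, 3, 4, 11, 5, 7, 8, 9, 10, 6, 12, 13, 14, 18, 16, 15, 0]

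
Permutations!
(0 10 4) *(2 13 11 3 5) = (0 10 4)(2 13 11 3 5) = [10, 1, 13, 5, 0, 2, 6, 7, 8, 9, 4, 3, 12, 11]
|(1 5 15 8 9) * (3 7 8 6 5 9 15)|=6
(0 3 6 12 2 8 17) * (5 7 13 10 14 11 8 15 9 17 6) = (0 3 5 7 13 10 14 11 8 6 12 2 15 9 17) = [3, 1, 15, 5, 4, 7, 12, 13, 6, 17, 14, 8, 2, 10, 11, 9, 16, 0]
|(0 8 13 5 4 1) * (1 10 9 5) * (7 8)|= |(0 7 8 13 1)(4 10 9 5)|= 20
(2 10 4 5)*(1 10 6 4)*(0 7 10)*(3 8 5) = (0 7 10 1)(2 6 4 3 8 5) = [7, 0, 6, 8, 3, 2, 4, 10, 5, 9, 1]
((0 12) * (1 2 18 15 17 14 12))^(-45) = (0 18 14 1 15 12 2 17) = [18, 15, 17, 3, 4, 5, 6, 7, 8, 9, 10, 11, 2, 13, 1, 12, 16, 0, 14]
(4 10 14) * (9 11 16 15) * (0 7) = (0 7)(4 10 14)(9 11 16 15) = [7, 1, 2, 3, 10, 5, 6, 0, 8, 11, 14, 16, 12, 13, 4, 9, 15]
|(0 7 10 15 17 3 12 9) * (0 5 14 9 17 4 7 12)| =12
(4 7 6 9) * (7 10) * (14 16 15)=(4 10 7 6 9)(14 16 15)=[0, 1, 2, 3, 10, 5, 9, 6, 8, 4, 7, 11, 12, 13, 16, 14, 15]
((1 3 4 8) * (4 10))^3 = [0, 4, 2, 8, 3, 5, 6, 7, 10, 9, 1] = (1 4 3 8 10)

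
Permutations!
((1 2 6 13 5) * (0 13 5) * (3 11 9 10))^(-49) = (0 13)(1 5 6 2)(3 10 9 11) = [13, 5, 1, 10, 4, 6, 2, 7, 8, 11, 9, 3, 12, 0]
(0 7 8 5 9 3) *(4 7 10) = (0 10 4 7 8 5 9 3) = [10, 1, 2, 0, 7, 9, 6, 8, 5, 3, 4]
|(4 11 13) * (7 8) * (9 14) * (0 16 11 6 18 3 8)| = 10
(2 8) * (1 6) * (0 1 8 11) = (0 1 6 8 2 11) = [1, 6, 11, 3, 4, 5, 8, 7, 2, 9, 10, 0]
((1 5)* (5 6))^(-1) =(1 5 6) =[0, 5, 2, 3, 4, 6, 1]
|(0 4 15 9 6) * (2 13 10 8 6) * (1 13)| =|(0 4 15 9 2 1 13 10 8 6)| =10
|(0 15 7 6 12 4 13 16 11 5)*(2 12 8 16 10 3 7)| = 14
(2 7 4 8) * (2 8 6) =(8)(2 7 4 6) =[0, 1, 7, 3, 6, 5, 2, 4, 8]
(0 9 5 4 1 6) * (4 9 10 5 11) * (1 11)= (0 10 5 9 1 6)(4 11)= [10, 6, 2, 3, 11, 9, 0, 7, 8, 1, 5, 4]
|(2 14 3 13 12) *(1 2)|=6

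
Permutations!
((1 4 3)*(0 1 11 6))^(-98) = (0 11 4)(1 6 3) = [11, 6, 2, 1, 0, 5, 3, 7, 8, 9, 10, 4]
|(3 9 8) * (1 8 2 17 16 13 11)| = 9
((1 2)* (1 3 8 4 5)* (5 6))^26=[0, 6, 5, 1, 3, 4, 8, 7, 2]=(1 6 8 2 5 4 3)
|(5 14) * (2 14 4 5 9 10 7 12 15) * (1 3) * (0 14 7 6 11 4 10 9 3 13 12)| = 45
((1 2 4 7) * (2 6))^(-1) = (1 7 4 2 6) = [0, 7, 6, 3, 2, 5, 1, 4]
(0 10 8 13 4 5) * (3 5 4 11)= (0 10 8 13 11 3 5)= [10, 1, 2, 5, 4, 0, 6, 7, 13, 9, 8, 3, 12, 11]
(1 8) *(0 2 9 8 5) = [2, 5, 9, 3, 4, 0, 6, 7, 1, 8] = (0 2 9 8 1 5)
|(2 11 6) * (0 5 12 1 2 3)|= 8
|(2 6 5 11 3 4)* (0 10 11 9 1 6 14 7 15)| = 36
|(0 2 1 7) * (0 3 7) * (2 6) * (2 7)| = |(0 6 7 3 2 1)| = 6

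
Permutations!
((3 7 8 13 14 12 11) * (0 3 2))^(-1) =(0 2 11 12 14 13 8 7 3) =[2, 1, 11, 0, 4, 5, 6, 3, 7, 9, 10, 12, 14, 8, 13]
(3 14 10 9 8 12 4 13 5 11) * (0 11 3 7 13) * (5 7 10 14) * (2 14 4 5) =(0 11 10 9 8 12 5 3 2 14 4)(7 13) =[11, 1, 14, 2, 0, 3, 6, 13, 12, 8, 9, 10, 5, 7, 4]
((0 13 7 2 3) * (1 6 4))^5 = (13)(1 4 6) = [0, 4, 2, 3, 6, 5, 1, 7, 8, 9, 10, 11, 12, 13]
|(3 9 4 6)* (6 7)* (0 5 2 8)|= 20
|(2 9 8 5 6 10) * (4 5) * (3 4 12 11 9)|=|(2 3 4 5 6 10)(8 12 11 9)|=12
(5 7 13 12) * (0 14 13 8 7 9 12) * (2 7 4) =(0 14 13)(2 7 8 4)(5 9 12) =[14, 1, 7, 3, 2, 9, 6, 8, 4, 12, 10, 11, 5, 0, 13]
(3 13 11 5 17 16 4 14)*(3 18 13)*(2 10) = (2 10)(4 14 18 13 11 5 17 16) = [0, 1, 10, 3, 14, 17, 6, 7, 8, 9, 2, 5, 12, 11, 18, 15, 4, 16, 13]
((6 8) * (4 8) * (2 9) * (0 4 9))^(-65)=(0 4 8 6 9 2)=[4, 1, 0, 3, 8, 5, 9, 7, 6, 2]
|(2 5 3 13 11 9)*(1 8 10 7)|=|(1 8 10 7)(2 5 3 13 11 9)|=12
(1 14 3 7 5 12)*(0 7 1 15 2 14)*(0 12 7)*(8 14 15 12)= [0, 8, 15, 1, 4, 7, 6, 5, 14, 9, 10, 11, 12, 13, 3, 2]= (1 8 14 3)(2 15)(5 7)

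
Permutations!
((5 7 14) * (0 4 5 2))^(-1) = (0 2 14 7 5 4) = [2, 1, 14, 3, 0, 4, 6, 5, 8, 9, 10, 11, 12, 13, 7]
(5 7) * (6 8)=(5 7)(6 8)=[0, 1, 2, 3, 4, 7, 8, 5, 6]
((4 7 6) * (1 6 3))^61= (1 6 4 7 3)= [0, 6, 2, 1, 7, 5, 4, 3]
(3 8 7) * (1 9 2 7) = (1 9 2 7 3 8) = [0, 9, 7, 8, 4, 5, 6, 3, 1, 2]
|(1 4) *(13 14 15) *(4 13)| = 5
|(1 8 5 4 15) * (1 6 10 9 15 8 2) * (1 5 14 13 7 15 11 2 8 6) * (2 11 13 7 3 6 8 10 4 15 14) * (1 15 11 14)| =|(15)(1 10 9 13 3 6 4 8 2 5 11 14 7)| =13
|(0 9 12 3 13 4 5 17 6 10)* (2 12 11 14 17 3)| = 28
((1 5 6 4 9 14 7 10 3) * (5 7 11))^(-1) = (1 3 10 7)(4 6 5 11 14 9) = [0, 3, 2, 10, 6, 11, 5, 1, 8, 4, 7, 14, 12, 13, 9]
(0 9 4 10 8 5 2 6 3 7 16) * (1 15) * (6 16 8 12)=(0 9 4 10 12 6 3 7 8 5 2 16)(1 15)=[9, 15, 16, 7, 10, 2, 3, 8, 5, 4, 12, 11, 6, 13, 14, 1, 0]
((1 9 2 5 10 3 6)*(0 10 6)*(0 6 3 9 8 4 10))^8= (1 6 3 5 2 9 10 4 8)= [0, 6, 9, 5, 8, 2, 3, 7, 1, 10, 4]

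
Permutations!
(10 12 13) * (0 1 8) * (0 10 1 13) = (0 13 1 8 10 12) = [13, 8, 2, 3, 4, 5, 6, 7, 10, 9, 12, 11, 0, 1]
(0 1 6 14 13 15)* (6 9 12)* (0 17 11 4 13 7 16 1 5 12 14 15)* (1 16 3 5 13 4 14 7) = (0 13)(1 9 7 3 5 12 6 15 17 11 14) = [13, 9, 2, 5, 4, 12, 15, 3, 8, 7, 10, 14, 6, 0, 1, 17, 16, 11]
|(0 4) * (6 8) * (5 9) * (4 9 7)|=|(0 9 5 7 4)(6 8)|=10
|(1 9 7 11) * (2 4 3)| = 12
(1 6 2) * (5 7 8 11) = (1 6 2)(5 7 8 11) = [0, 6, 1, 3, 4, 7, 2, 8, 11, 9, 10, 5]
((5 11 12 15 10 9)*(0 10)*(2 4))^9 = (0 9 11 15 10 5 12)(2 4) = [9, 1, 4, 3, 2, 12, 6, 7, 8, 11, 5, 15, 0, 13, 14, 10]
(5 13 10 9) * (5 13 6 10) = [0, 1, 2, 3, 4, 6, 10, 7, 8, 13, 9, 11, 12, 5] = (5 6 10 9 13)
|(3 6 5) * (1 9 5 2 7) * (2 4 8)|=|(1 9 5 3 6 4 8 2 7)|=9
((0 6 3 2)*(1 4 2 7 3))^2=[1, 2, 6, 3, 0, 5, 4, 7]=(7)(0 1 2 6 4)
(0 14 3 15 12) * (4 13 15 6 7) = (0 14 3 6 7 4 13 15 12) = [14, 1, 2, 6, 13, 5, 7, 4, 8, 9, 10, 11, 0, 15, 3, 12]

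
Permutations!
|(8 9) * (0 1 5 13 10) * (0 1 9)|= 12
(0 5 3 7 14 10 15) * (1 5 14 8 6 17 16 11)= (0 14 10 15)(1 5 3 7 8 6 17 16 11)= [14, 5, 2, 7, 4, 3, 17, 8, 6, 9, 15, 1, 12, 13, 10, 0, 11, 16]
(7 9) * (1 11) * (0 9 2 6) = (0 9 7 2 6)(1 11) = [9, 11, 6, 3, 4, 5, 0, 2, 8, 7, 10, 1]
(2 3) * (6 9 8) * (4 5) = [0, 1, 3, 2, 5, 4, 9, 7, 6, 8] = (2 3)(4 5)(6 9 8)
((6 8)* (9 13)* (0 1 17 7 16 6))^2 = (0 17 16 8 1 7 6) = [17, 7, 2, 3, 4, 5, 0, 6, 1, 9, 10, 11, 12, 13, 14, 15, 8, 16]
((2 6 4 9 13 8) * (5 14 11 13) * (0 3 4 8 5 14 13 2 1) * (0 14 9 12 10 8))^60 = (0 8 6 10 2 12 11 4 14 3 1) = [8, 0, 12, 1, 14, 5, 10, 7, 6, 9, 2, 4, 11, 13, 3]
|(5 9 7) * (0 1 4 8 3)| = 15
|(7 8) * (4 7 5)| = 4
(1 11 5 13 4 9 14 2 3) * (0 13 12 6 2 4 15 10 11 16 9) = (0 13 15 10 11 5 12 6 2 3 1 16 9 14 4) = [13, 16, 3, 1, 0, 12, 2, 7, 8, 14, 11, 5, 6, 15, 4, 10, 9]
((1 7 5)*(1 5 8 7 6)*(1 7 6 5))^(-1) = [0, 5, 2, 3, 4, 1, 8, 6, 7] = (1 5)(6 8 7)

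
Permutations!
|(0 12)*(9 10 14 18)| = |(0 12)(9 10 14 18)| = 4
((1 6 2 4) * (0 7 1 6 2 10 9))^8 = (10) = [0, 1, 2, 3, 4, 5, 6, 7, 8, 9, 10]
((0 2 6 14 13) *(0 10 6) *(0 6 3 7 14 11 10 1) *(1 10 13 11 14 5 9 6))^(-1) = (0 1 2)(3 10 13 11 14 6 9 5 7) = [1, 2, 0, 10, 4, 7, 9, 3, 8, 5, 13, 14, 12, 11, 6]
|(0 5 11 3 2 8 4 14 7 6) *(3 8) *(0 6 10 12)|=|(0 5 11 8 4 14 7 10 12)(2 3)|=18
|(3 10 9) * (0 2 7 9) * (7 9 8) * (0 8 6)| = |(0 2 9 3 10 8 7 6)| = 8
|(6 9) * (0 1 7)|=|(0 1 7)(6 9)|=6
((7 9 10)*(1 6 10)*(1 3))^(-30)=(10)=[0, 1, 2, 3, 4, 5, 6, 7, 8, 9, 10]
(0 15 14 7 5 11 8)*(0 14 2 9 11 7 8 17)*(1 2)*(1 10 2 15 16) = [16, 15, 9, 3, 4, 7, 6, 5, 14, 11, 2, 17, 12, 13, 8, 10, 1, 0] = (0 16 1 15 10 2 9 11 17)(5 7)(8 14)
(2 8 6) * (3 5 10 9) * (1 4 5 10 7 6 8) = (1 4 5 7 6 2)(3 10 9) = [0, 4, 1, 10, 5, 7, 2, 6, 8, 3, 9]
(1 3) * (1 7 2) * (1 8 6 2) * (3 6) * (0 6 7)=(0 6 2 8 3)(1 7)=[6, 7, 8, 0, 4, 5, 2, 1, 3]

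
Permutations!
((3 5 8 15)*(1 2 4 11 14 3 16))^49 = [0, 16, 1, 14, 2, 3, 6, 7, 5, 9, 10, 4, 12, 13, 11, 8, 15] = (1 16 15 8 5 3 14 11 4 2)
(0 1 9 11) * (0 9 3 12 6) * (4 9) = (0 1 3 12 6)(4 9 11) = [1, 3, 2, 12, 9, 5, 0, 7, 8, 11, 10, 4, 6]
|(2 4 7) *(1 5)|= |(1 5)(2 4 7)|= 6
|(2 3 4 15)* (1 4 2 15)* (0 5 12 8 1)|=6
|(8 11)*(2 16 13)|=6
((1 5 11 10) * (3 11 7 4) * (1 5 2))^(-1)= (1 2)(3 4 7 5 10 11)= [0, 2, 1, 4, 7, 10, 6, 5, 8, 9, 11, 3]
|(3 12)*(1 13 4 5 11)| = 10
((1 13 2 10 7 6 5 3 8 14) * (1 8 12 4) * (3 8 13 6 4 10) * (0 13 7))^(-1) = [10, 4, 13, 2, 7, 6, 1, 14, 5, 9, 12, 11, 3, 0, 8] = (0 10 12 3 2 13)(1 4 7 14 8 5 6)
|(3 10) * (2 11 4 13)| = 4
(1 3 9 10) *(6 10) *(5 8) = (1 3 9 6 10)(5 8) = [0, 3, 2, 9, 4, 8, 10, 7, 5, 6, 1]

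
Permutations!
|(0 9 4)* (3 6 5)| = 3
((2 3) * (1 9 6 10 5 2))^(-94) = (1 5 9 2 6 3 10) = [0, 5, 6, 10, 4, 9, 3, 7, 8, 2, 1]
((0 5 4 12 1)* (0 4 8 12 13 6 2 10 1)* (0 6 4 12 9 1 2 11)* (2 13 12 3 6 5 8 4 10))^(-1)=[11, 9, 2, 1, 5, 12, 3, 7, 0, 8, 13, 6, 4, 10]=(0 11 6 3 1 9 8)(4 5 12)(10 13)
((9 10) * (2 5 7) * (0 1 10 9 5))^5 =(0 2 7 5 10 1) =[2, 0, 7, 3, 4, 10, 6, 5, 8, 9, 1]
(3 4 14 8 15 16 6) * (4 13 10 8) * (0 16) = (0 16 6 3 13 10 8 15)(4 14) = [16, 1, 2, 13, 14, 5, 3, 7, 15, 9, 8, 11, 12, 10, 4, 0, 6]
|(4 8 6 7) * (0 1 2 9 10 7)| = 9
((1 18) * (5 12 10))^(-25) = [0, 18, 2, 3, 4, 10, 6, 7, 8, 9, 12, 11, 5, 13, 14, 15, 16, 17, 1] = (1 18)(5 10 12)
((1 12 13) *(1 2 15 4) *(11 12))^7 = (15) = [0, 1, 2, 3, 4, 5, 6, 7, 8, 9, 10, 11, 12, 13, 14, 15]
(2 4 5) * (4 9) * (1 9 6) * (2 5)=(1 9 4 2 6)=[0, 9, 6, 3, 2, 5, 1, 7, 8, 4]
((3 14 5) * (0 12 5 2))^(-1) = (0 2 14 3 5 12) = [2, 1, 14, 5, 4, 12, 6, 7, 8, 9, 10, 11, 0, 13, 3]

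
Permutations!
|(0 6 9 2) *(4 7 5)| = 12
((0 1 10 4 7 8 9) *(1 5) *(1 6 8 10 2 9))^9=[6, 9, 0, 3, 4, 8, 1, 7, 2, 5, 10]=(10)(0 6 1 9 5 8 2)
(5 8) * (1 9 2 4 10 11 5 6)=(1 9 2 4 10 11 5 8 6)=[0, 9, 4, 3, 10, 8, 1, 7, 6, 2, 11, 5]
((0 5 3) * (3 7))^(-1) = [3, 1, 2, 7, 4, 0, 6, 5] = (0 3 7 5)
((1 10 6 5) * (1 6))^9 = (1 10)(5 6) = [0, 10, 2, 3, 4, 6, 5, 7, 8, 9, 1]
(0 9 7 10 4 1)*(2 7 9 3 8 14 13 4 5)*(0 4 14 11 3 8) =[8, 4, 7, 0, 1, 2, 6, 10, 11, 9, 5, 3, 12, 14, 13] =(0 8 11 3)(1 4)(2 7 10 5)(13 14)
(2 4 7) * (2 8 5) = [0, 1, 4, 3, 7, 2, 6, 8, 5] = (2 4 7 8 5)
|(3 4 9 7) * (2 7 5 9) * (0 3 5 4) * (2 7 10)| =4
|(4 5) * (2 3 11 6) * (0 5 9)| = 4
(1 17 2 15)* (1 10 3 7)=[0, 17, 15, 7, 4, 5, 6, 1, 8, 9, 3, 11, 12, 13, 14, 10, 16, 2]=(1 17 2 15 10 3 7)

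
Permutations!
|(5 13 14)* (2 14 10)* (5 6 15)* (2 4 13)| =|(2 14 6 15 5)(4 13 10)| =15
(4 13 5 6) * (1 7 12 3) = [0, 7, 2, 1, 13, 6, 4, 12, 8, 9, 10, 11, 3, 5] = (1 7 12 3)(4 13 5 6)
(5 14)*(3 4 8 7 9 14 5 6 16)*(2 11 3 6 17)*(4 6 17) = (2 11 3 6 16 17)(4 8 7 9 14) = [0, 1, 11, 6, 8, 5, 16, 9, 7, 14, 10, 3, 12, 13, 4, 15, 17, 2]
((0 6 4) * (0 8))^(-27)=(0 6 4 8)=[6, 1, 2, 3, 8, 5, 4, 7, 0]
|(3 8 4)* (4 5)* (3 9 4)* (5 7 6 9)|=|(3 8 7 6 9 4 5)|=7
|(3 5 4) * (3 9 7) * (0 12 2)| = 15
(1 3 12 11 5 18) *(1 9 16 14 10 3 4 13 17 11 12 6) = (1 4 13 17 11 5 18 9 16 14 10 3 6) = [0, 4, 2, 6, 13, 18, 1, 7, 8, 16, 3, 5, 12, 17, 10, 15, 14, 11, 9]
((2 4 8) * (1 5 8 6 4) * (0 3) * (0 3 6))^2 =(0 4 6)(1 8)(2 5) =[4, 8, 5, 3, 6, 2, 0, 7, 1]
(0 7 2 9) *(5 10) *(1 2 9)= [7, 2, 1, 3, 4, 10, 6, 9, 8, 0, 5]= (0 7 9)(1 2)(5 10)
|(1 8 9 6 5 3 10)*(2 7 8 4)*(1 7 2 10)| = |(1 4 10 7 8 9 6 5 3)| = 9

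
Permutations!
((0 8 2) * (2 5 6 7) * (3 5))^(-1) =[2, 1, 7, 8, 4, 3, 5, 6, 0] =(0 2 7 6 5 3 8)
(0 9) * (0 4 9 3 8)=[3, 1, 2, 8, 9, 5, 6, 7, 0, 4]=(0 3 8)(4 9)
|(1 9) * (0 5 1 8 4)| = |(0 5 1 9 8 4)| = 6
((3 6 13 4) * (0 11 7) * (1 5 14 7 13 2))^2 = (0 13 3 2 5 7 11 4 6 1 14) = [13, 14, 5, 2, 6, 7, 1, 11, 8, 9, 10, 4, 12, 3, 0]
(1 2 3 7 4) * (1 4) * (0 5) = (0 5)(1 2 3 7) = [5, 2, 3, 7, 4, 0, 6, 1]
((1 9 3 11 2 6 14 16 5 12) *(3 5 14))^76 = (16) = [0, 1, 2, 3, 4, 5, 6, 7, 8, 9, 10, 11, 12, 13, 14, 15, 16]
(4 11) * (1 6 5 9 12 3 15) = (1 6 5 9 12 3 15)(4 11) = [0, 6, 2, 15, 11, 9, 5, 7, 8, 12, 10, 4, 3, 13, 14, 1]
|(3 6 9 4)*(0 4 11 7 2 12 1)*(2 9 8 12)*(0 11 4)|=|(1 11 7 9 4 3 6 8 12)|=9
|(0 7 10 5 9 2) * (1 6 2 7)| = |(0 1 6 2)(5 9 7 10)| = 4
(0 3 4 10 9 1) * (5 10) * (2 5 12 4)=(0 3 2 5 10 9 1)(4 12)=[3, 0, 5, 2, 12, 10, 6, 7, 8, 1, 9, 11, 4]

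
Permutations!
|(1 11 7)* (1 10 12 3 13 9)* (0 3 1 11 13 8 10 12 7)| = |(0 3 8 10 7 12 1 13 9 11)| = 10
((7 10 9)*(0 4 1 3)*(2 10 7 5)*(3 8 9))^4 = (0 9 3 8 10 1 2 4 5) = [9, 2, 4, 8, 5, 0, 6, 7, 10, 3, 1]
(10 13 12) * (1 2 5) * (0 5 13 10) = (0 5 1 2 13 12) = [5, 2, 13, 3, 4, 1, 6, 7, 8, 9, 10, 11, 0, 12]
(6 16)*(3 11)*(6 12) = [0, 1, 2, 11, 4, 5, 16, 7, 8, 9, 10, 3, 6, 13, 14, 15, 12] = (3 11)(6 16 12)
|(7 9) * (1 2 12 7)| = |(1 2 12 7 9)| = 5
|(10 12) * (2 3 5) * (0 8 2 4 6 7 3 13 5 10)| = |(0 8 2 13 5 4 6 7 3 10 12)| = 11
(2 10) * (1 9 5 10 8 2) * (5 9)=(1 5 10)(2 8)=[0, 5, 8, 3, 4, 10, 6, 7, 2, 9, 1]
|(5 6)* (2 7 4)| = |(2 7 4)(5 6)| = 6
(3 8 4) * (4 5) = (3 8 5 4) = [0, 1, 2, 8, 3, 4, 6, 7, 5]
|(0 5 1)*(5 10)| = |(0 10 5 1)| = 4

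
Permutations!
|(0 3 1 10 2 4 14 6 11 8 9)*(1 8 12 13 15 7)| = |(0 3 8 9)(1 10 2 4 14 6 11 12 13 15 7)| = 44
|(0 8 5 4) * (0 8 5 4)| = 2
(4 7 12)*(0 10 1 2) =[10, 2, 0, 3, 7, 5, 6, 12, 8, 9, 1, 11, 4] =(0 10 1 2)(4 7 12)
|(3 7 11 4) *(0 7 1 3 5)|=10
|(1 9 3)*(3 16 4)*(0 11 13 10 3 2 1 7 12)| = 35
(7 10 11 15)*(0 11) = (0 11 15 7 10) = [11, 1, 2, 3, 4, 5, 6, 10, 8, 9, 0, 15, 12, 13, 14, 7]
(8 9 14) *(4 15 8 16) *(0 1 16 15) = (0 1 16 4)(8 9 14 15) = [1, 16, 2, 3, 0, 5, 6, 7, 9, 14, 10, 11, 12, 13, 15, 8, 4]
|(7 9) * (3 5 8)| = 6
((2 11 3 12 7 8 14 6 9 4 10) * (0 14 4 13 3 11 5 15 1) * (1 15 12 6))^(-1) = (15)(0 1 14)(2 10 4 8 7 12 5)(3 13 9 6) = [1, 14, 10, 13, 8, 2, 3, 12, 7, 6, 4, 11, 5, 9, 0, 15]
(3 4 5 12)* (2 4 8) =(2 4 5 12 3 8) =[0, 1, 4, 8, 5, 12, 6, 7, 2, 9, 10, 11, 3]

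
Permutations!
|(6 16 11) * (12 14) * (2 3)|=6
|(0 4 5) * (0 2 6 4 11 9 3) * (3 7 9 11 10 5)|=14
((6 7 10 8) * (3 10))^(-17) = (3 6 10 7 8) = [0, 1, 2, 6, 4, 5, 10, 8, 3, 9, 7]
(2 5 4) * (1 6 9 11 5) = (1 6 9 11 5 4 2) = [0, 6, 1, 3, 2, 4, 9, 7, 8, 11, 10, 5]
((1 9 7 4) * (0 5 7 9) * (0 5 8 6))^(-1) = (9)(0 6 8)(1 4 7 5) = [6, 4, 2, 3, 7, 1, 8, 5, 0, 9]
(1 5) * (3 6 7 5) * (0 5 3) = (0 5 1)(3 6 7) = [5, 0, 2, 6, 4, 1, 7, 3]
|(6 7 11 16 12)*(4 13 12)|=|(4 13 12 6 7 11 16)|=7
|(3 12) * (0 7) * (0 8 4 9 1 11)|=14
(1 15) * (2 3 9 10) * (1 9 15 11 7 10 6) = (1 11 7 10 2 3 15 9 6) = [0, 11, 3, 15, 4, 5, 1, 10, 8, 6, 2, 7, 12, 13, 14, 9]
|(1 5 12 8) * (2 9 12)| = 6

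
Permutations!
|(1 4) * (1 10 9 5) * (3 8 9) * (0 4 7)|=9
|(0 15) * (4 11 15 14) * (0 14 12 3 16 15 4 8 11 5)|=10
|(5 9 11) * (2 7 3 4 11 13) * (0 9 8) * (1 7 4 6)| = |(0 9 13 2 4 11 5 8)(1 7 3 6)| = 8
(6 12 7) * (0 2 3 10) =[2, 1, 3, 10, 4, 5, 12, 6, 8, 9, 0, 11, 7] =(0 2 3 10)(6 12 7)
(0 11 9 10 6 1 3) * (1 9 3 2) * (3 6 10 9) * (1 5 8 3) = (0 11 6 1 2 5 8 3) = [11, 2, 5, 0, 4, 8, 1, 7, 3, 9, 10, 6]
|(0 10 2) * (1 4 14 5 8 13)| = |(0 10 2)(1 4 14 5 8 13)| = 6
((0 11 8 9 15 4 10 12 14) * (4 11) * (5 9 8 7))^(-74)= [4, 1, 2, 3, 10, 9, 6, 5, 8, 15, 12, 7, 14, 13, 0, 11]= (0 4 10 12 14)(5 9 15 11 7)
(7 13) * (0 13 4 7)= (0 13)(4 7)= [13, 1, 2, 3, 7, 5, 6, 4, 8, 9, 10, 11, 12, 0]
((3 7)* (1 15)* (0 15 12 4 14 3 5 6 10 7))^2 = (0 1 4 3 15 12 14)(5 10)(6 7) = [1, 4, 2, 15, 3, 10, 7, 6, 8, 9, 5, 11, 14, 13, 0, 12]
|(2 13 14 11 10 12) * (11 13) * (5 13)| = |(2 11 10 12)(5 13 14)| = 12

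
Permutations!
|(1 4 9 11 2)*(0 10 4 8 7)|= 9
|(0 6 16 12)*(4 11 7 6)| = 7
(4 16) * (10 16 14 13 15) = [0, 1, 2, 3, 14, 5, 6, 7, 8, 9, 16, 11, 12, 15, 13, 10, 4] = (4 14 13 15 10 16)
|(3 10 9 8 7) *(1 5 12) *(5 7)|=8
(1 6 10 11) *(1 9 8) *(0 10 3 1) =(0 10 11 9 8)(1 6 3) =[10, 6, 2, 1, 4, 5, 3, 7, 0, 8, 11, 9]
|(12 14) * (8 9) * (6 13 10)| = 6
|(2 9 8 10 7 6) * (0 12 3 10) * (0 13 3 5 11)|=|(0 12 5 11)(2 9 8 13 3 10 7 6)|=8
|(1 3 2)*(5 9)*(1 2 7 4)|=4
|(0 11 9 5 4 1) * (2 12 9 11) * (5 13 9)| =|(0 2 12 5 4 1)(9 13)| =6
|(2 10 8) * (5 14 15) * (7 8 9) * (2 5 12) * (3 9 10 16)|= |(2 16 3 9 7 8 5 14 15 12)|= 10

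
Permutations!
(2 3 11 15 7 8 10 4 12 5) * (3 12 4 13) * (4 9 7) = (2 12 5)(3 11 15 4 9 7 8 10 13) = [0, 1, 12, 11, 9, 2, 6, 8, 10, 7, 13, 15, 5, 3, 14, 4]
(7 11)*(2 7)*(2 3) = (2 7 11 3) = [0, 1, 7, 2, 4, 5, 6, 11, 8, 9, 10, 3]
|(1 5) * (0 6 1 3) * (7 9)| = 10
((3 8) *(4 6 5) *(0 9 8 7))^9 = (0 7 3 8 9) = [7, 1, 2, 8, 4, 5, 6, 3, 9, 0]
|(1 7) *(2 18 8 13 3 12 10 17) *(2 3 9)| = |(1 7)(2 18 8 13 9)(3 12 10 17)| = 20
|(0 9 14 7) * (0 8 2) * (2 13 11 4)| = 9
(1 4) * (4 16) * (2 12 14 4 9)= (1 16 9 2 12 14 4)= [0, 16, 12, 3, 1, 5, 6, 7, 8, 2, 10, 11, 14, 13, 4, 15, 9]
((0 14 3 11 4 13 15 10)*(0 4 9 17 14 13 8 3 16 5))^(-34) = [8, 1, 2, 16, 17, 4, 6, 7, 14, 0, 9, 5, 12, 3, 15, 11, 10, 13] = (0 8 14 15 11 5 4 17 13 3 16 10 9)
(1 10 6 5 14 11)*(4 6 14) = (1 10 14 11)(4 6 5) = [0, 10, 2, 3, 6, 4, 5, 7, 8, 9, 14, 1, 12, 13, 11]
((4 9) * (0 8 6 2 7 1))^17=(0 1 7 2 6 8)(4 9)=[1, 7, 6, 3, 9, 5, 8, 2, 0, 4]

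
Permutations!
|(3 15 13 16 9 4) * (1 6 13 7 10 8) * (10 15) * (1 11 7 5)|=13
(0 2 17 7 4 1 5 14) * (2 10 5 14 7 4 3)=(0 10 5 7 3 2 17 4 1 14)=[10, 14, 17, 2, 1, 7, 6, 3, 8, 9, 5, 11, 12, 13, 0, 15, 16, 4]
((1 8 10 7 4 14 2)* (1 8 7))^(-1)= [0, 10, 14, 3, 7, 5, 6, 1, 2, 9, 8, 11, 12, 13, 4]= (1 10 8 2 14 4 7)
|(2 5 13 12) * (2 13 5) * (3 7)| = 2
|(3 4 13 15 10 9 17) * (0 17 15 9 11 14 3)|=8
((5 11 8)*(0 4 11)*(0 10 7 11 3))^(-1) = (0 3 4)(5 8 11 7 10) = [3, 1, 2, 4, 0, 8, 6, 10, 11, 9, 5, 7]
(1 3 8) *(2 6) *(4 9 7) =(1 3 8)(2 6)(4 9 7) =[0, 3, 6, 8, 9, 5, 2, 4, 1, 7]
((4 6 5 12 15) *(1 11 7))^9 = (4 15 12 5 6) = [0, 1, 2, 3, 15, 6, 4, 7, 8, 9, 10, 11, 5, 13, 14, 12]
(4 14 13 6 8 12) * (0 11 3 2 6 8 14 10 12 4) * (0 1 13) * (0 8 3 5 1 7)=(0 11 5 1 13 3 2 6 14 8 4 10 12 7)=[11, 13, 6, 2, 10, 1, 14, 0, 4, 9, 12, 5, 7, 3, 8]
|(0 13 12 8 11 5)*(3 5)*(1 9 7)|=21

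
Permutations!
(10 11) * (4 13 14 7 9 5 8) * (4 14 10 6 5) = (4 13 10 11 6 5 8 14 7 9) = [0, 1, 2, 3, 13, 8, 5, 9, 14, 4, 11, 6, 12, 10, 7]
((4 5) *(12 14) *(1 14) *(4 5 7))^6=(14)=[0, 1, 2, 3, 4, 5, 6, 7, 8, 9, 10, 11, 12, 13, 14]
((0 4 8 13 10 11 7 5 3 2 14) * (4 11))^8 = (0 11 7 5 3 2 14) = [11, 1, 14, 2, 4, 3, 6, 5, 8, 9, 10, 7, 12, 13, 0]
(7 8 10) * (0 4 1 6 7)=[4, 6, 2, 3, 1, 5, 7, 8, 10, 9, 0]=(0 4 1 6 7 8 10)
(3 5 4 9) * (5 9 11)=(3 9)(4 11 5)=[0, 1, 2, 9, 11, 4, 6, 7, 8, 3, 10, 5]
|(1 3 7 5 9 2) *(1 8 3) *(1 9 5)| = 6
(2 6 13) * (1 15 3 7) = [0, 15, 6, 7, 4, 5, 13, 1, 8, 9, 10, 11, 12, 2, 14, 3] = (1 15 3 7)(2 6 13)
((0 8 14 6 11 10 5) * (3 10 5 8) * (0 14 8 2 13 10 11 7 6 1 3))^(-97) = [0, 5, 10, 14, 4, 3, 7, 6, 8, 9, 13, 1, 12, 2, 11] = (1 5 3 14 11)(2 10 13)(6 7)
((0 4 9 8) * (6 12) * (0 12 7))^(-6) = (0 4 9 8 12 6 7) = [4, 1, 2, 3, 9, 5, 7, 0, 12, 8, 10, 11, 6]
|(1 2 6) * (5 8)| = |(1 2 6)(5 8)| = 6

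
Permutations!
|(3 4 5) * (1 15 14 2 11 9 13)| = |(1 15 14 2 11 9 13)(3 4 5)| = 21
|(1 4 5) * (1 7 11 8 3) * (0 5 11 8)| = |(0 5 7 8 3 1 4 11)| = 8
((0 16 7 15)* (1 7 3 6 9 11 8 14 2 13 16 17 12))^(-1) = [15, 12, 14, 16, 4, 5, 3, 1, 11, 6, 10, 9, 17, 2, 8, 7, 13, 0] = (0 15 7 1 12 17)(2 14 8 11 9 6 3 16 13)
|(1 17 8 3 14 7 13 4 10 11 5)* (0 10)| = |(0 10 11 5 1 17 8 3 14 7 13 4)| = 12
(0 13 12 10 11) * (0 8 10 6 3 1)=[13, 0, 2, 1, 4, 5, 3, 7, 10, 9, 11, 8, 6, 12]=(0 13 12 6 3 1)(8 10 11)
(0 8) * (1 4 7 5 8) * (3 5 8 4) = (0 1 3 5 4 7 8) = [1, 3, 2, 5, 7, 4, 6, 8, 0]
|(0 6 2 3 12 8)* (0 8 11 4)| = 7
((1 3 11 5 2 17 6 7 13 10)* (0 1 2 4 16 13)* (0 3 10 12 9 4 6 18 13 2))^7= (0 1 10)(2 16 4 9 12 13 18 17)(3 5 7 11 6)= [1, 10, 16, 5, 9, 7, 3, 11, 8, 12, 0, 6, 13, 18, 14, 15, 4, 2, 17]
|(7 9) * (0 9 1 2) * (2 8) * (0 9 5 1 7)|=|(0 5 1 8 2 9)|=6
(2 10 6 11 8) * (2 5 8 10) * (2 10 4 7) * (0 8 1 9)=(0 8 5 1 9)(2 10 6 11 4 7)=[8, 9, 10, 3, 7, 1, 11, 2, 5, 0, 6, 4]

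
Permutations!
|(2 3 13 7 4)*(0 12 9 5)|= |(0 12 9 5)(2 3 13 7 4)|= 20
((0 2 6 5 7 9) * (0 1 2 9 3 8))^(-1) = [8, 9, 1, 7, 4, 6, 2, 5, 3, 0] = (0 8 3 7 5 6 2 1 9)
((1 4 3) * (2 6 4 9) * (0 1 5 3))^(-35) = (0 1 9 2 6 4)(3 5) = [1, 9, 6, 5, 0, 3, 4, 7, 8, 2]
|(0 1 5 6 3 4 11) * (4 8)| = |(0 1 5 6 3 8 4 11)| = 8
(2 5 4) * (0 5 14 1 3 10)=[5, 3, 14, 10, 2, 4, 6, 7, 8, 9, 0, 11, 12, 13, 1]=(0 5 4 2 14 1 3 10)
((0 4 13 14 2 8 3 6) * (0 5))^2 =[13, 1, 3, 5, 14, 4, 0, 7, 6, 9, 10, 11, 12, 2, 8] =(0 13 2 3 5 4 14 8 6)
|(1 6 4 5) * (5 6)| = 2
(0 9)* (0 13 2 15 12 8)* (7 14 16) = (0 9 13 2 15 12 8)(7 14 16) = [9, 1, 15, 3, 4, 5, 6, 14, 0, 13, 10, 11, 8, 2, 16, 12, 7]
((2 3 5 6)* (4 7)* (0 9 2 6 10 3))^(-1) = (0 2 9)(3 10 5)(4 7) = [2, 1, 9, 10, 7, 3, 6, 4, 8, 0, 5]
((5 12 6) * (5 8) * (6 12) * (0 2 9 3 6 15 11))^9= (15)= [0, 1, 2, 3, 4, 5, 6, 7, 8, 9, 10, 11, 12, 13, 14, 15]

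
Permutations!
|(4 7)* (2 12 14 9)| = |(2 12 14 9)(4 7)| = 4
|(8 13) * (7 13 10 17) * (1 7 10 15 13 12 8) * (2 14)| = 6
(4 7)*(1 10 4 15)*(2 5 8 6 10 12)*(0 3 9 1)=(0 3 9 1 12 2 5 8 6 10 4 7 15)=[3, 12, 5, 9, 7, 8, 10, 15, 6, 1, 4, 11, 2, 13, 14, 0]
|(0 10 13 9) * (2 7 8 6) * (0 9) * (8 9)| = 15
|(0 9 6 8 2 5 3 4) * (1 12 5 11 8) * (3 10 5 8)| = 10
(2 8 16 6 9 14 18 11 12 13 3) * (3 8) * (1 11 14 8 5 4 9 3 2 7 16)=(1 11 12 13 5 4 9 8)(3 7 16 6)(14 18)=[0, 11, 2, 7, 9, 4, 3, 16, 1, 8, 10, 12, 13, 5, 18, 15, 6, 17, 14]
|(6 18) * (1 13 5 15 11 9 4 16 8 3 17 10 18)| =|(1 13 5 15 11 9 4 16 8 3 17 10 18 6)| =14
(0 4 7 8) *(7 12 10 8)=(0 4 12 10 8)=[4, 1, 2, 3, 12, 5, 6, 7, 0, 9, 8, 11, 10]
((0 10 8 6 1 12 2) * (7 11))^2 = (0 8 1 2 10 6 12) = [8, 2, 10, 3, 4, 5, 12, 7, 1, 9, 6, 11, 0]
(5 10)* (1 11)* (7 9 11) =(1 7 9 11)(5 10) =[0, 7, 2, 3, 4, 10, 6, 9, 8, 11, 5, 1]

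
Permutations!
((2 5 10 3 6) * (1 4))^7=(1 4)(2 10 6 5 3)=[0, 4, 10, 2, 1, 3, 5, 7, 8, 9, 6]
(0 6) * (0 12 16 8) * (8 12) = (0 6 8)(12 16) = [6, 1, 2, 3, 4, 5, 8, 7, 0, 9, 10, 11, 16, 13, 14, 15, 12]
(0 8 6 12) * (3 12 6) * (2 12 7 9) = (0 8 3 7 9 2 12) = [8, 1, 12, 7, 4, 5, 6, 9, 3, 2, 10, 11, 0]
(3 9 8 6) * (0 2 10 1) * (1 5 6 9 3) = [2, 0, 10, 3, 4, 6, 1, 7, 9, 8, 5] = (0 2 10 5 6 1)(8 9)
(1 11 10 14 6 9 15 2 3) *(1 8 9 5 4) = (1 11 10 14 6 5 4)(2 3 8 9 15) = [0, 11, 3, 8, 1, 4, 5, 7, 9, 15, 14, 10, 12, 13, 6, 2]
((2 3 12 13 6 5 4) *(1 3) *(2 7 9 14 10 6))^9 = (1 2 13 12 3)(4 9 10 5 7 14 6) = [0, 2, 13, 1, 9, 7, 4, 14, 8, 10, 5, 11, 3, 12, 6]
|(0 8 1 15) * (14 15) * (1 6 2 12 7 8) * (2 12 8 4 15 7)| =12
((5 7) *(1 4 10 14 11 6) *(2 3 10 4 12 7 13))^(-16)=(1 3 12 10 7 14 5 11 13 6 2)=[0, 3, 1, 12, 4, 11, 2, 14, 8, 9, 7, 13, 10, 6, 5]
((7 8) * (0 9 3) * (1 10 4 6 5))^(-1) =(0 3 9)(1 5 6 4 10)(7 8) =[3, 5, 2, 9, 10, 6, 4, 8, 7, 0, 1]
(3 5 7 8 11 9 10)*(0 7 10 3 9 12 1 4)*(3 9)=(0 7 8 11 12 1 4)(3 5 10)=[7, 4, 2, 5, 0, 10, 6, 8, 11, 9, 3, 12, 1]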